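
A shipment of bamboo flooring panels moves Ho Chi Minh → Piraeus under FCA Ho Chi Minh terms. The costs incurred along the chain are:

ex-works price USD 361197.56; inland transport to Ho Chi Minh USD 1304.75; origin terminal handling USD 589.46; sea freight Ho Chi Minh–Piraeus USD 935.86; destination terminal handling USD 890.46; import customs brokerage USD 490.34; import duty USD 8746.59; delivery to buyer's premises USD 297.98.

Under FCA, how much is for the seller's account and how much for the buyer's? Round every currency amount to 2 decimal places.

FCA: the seller delivers export-cleared goods to the carrier; the buyer bears costs from that point.
Seller's account: goods 361197.56 + inland to port 1304.75 = 362502.31
Buyer's account: origin terminal 589.46 + freight 935.86 + destination terminal 890.46 + brokerage 490.34 + duty 8746.59 + delivery 297.98 = 11950.69

Seller: USD 362502.31; buyer: USD 11950.69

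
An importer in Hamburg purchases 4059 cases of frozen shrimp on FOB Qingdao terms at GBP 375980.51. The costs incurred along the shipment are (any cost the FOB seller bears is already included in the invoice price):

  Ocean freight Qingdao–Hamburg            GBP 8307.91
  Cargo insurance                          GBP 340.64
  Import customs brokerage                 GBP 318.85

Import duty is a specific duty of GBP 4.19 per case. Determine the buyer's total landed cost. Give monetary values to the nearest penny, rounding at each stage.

Total landed cost: GBP 401955.12

FOB: the seller bears costs until goods are on board at the origin port; the buyer bears freight, insurance and all costs thereafter.
CIF value = FOB price + freight + insurance = 375980.51 + 8307.91 + 340.64 = 384629.06
Import duty = 4059 × 4.19 = 17007.21
Buyer bears: freight 8307.91 + insurance 340.64 + brokerage 318.85 + duty 17007.21 = 25974.61
Landed cost = invoice 375980.51 + 25974.61 = 401955.12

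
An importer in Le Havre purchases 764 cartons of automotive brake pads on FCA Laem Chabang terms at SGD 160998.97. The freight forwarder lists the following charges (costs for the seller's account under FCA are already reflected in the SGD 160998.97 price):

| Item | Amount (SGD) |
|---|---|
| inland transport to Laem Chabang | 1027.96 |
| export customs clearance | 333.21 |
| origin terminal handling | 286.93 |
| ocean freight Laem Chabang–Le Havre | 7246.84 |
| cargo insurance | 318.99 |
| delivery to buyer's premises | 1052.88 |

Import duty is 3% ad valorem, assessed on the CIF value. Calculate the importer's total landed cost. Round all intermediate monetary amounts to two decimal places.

FCA: the seller delivers export-cleared goods to the carrier; the buyer bears costs from that point.
Already in the invoice (seller's account under FCA): inland to port, export clearance — exclude.
CIF value = FCA price + origin terminal + freight + insurance = 160998.97 + 286.93 + 7246.84 + 318.99 = 168851.73
Import duty = 168851.73 × 3% = 5065.55
Buyer bears: origin terminal 286.93 + freight 7246.84 + insurance 318.99 + delivery 1052.88 + duty 5065.55 = 13971.19
Landed cost = invoice 160998.97 + 13971.19 = 174970.16

Total landed cost: SGD 174970.16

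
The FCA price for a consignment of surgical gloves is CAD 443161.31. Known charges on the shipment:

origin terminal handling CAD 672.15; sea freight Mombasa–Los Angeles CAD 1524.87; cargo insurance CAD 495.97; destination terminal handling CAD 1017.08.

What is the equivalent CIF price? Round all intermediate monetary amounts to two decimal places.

CIF price: CAD 445854.30

Not relevant to the conversion: destination terminal — on the buyer under both terms; not part of either seller's price.
From FCA to CIF, the seller additionally bears: origin terminal, freight, insurance.
CIF price = 443161.31 + 672.15 + 1524.87 + 495.97 = 445854.30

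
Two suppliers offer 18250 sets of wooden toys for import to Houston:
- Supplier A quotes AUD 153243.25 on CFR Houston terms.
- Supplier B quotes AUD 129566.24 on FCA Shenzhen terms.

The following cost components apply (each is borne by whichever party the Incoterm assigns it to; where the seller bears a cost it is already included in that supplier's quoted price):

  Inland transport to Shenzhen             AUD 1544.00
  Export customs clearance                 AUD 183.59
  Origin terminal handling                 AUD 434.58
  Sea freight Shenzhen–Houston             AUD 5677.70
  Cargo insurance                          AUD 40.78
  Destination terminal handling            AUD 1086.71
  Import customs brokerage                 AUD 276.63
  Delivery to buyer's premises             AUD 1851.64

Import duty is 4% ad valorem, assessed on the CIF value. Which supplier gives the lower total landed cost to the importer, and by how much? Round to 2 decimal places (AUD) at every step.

Supplier A (CFR):
CIF value = CFR price + insurance = 153243.25 + 40.78 = 153284.03
Import duty = 153284.03 × 4% = 6131.36
Buyer bears (A): 40.78 + 1086.71 + 276.63 + 1851.64 = 3255.76
Landed cost (A) = invoice 153243.25 + 3255.76 + duty 6131.36 = 162630.37
Supplier B (FCA):
CIF value = FCA price + origin terminal + freight + insurance = 129566.24 + 434.58 + 5677.70 + 40.78 = 135719.30
Import duty = 135719.30 × 4% = 5428.77
Buyer bears (B): 434.58 + 5677.70 + 40.78 + 1086.71 + 276.63 + 1851.64 = 9368.04
Landed cost (B) = invoice 129566.24 + 9368.04 + duty 5428.77 = 144363.05
Difference = |162630.37 − 144363.05| = 18267.32

Supplier B is cheaper by AUD 18267.32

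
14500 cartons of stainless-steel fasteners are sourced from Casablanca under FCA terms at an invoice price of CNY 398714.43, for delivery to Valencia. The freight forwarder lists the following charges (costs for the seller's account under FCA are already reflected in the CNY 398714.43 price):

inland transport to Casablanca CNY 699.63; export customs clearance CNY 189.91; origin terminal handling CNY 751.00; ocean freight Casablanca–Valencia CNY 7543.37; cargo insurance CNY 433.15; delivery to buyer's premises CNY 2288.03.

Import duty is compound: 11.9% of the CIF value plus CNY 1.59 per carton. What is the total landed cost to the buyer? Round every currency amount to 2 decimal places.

Total landed cost: CNY 481270.57

FCA: the seller delivers export-cleared goods to the carrier; the buyer bears costs from that point.
Already in the invoice (seller's account under FCA): inland to port, export clearance — exclude.
CIF value = FCA price + origin terminal + freight + insurance = 398714.43 + 751.00 + 7543.37 + 433.15 = 407441.95
Ad valorem component: 407441.95 × 11.9% = 48485.59
Specific component: 14500 × 1.59 = 23055.00
Import duty = 48485.59 + 23055.00 = 71540.59
Buyer bears: origin terminal 751.00 + freight 7543.37 + insurance 433.15 + delivery 2288.03 + duty 71540.59 = 82556.14
Landed cost = invoice 398714.43 + 82556.14 = 481270.57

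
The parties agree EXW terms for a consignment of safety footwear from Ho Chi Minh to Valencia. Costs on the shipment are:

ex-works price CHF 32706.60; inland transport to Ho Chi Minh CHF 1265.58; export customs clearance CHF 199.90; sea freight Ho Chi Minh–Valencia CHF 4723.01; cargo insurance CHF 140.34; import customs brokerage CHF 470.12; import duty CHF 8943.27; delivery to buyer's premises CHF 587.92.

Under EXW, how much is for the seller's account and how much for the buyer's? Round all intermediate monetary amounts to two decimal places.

EXW: the seller makes goods available at their premises; the buyer bears all onward costs.
Seller's account: goods 32706.60 = 32706.60
Buyer's account: inland to port 1265.58 + export clearance 199.90 + freight 4723.01 + insurance 140.34 + brokerage 470.12 + duty 8943.27 + delivery 587.92 = 16330.14

Seller: CHF 32706.60; buyer: CHF 16330.14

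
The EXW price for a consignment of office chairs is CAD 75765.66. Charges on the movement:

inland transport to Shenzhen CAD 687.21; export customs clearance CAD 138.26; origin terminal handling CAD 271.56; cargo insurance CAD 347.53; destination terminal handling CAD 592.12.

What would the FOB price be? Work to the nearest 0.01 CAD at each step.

FOB price: CAD 76862.69

Not relevant to the conversion: insurance, destination terminal — on the buyer under both terms; not part of either seller's price.
From EXW to FOB, the seller additionally bears: inland to port, export clearance, origin terminal.
FOB price = 75765.66 + 687.21 + 138.26 + 271.56 = 76862.69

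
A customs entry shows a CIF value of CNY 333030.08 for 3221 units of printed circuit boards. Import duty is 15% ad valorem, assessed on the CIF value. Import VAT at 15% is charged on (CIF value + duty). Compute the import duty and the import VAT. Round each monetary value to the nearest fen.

Import duty = 333030.08 × 15% = 49954.51
VAT base = CIF + duty = 333030.08 + 49954.51 = 382984.59
Import VAT = 382984.59 × 15% = 57447.69

Import duty: CNY 49954.51; import VAT: CNY 57447.69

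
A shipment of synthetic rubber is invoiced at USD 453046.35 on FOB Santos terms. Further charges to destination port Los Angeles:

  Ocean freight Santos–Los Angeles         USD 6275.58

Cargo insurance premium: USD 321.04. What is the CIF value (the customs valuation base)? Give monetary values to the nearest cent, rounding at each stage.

CIF value: USD 459642.97

CIF = FOB price + freight + insurance
CIF = 453046.35 + 6275.58 + 321.04 = 459642.97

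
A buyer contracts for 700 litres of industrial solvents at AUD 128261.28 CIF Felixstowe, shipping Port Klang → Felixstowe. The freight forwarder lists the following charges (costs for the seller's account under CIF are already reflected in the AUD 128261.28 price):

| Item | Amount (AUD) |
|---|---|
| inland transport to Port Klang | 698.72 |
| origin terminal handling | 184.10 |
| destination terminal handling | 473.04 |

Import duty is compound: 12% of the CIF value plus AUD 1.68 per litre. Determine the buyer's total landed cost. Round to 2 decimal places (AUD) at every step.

Total landed cost: AUD 145301.67

CIF: the seller pays costs through ocean freight and marine insurance to the destination port.
Already in the invoice (seller's account under CIF): inland to port, origin terminal — exclude.
The CIF price already equals the CIF value: 128261.28
Ad valorem component: 128261.28 × 12% = 15391.35
Specific component: 700 × 1.68 = 1176.00
Import duty = 15391.35 + 1176.00 = 16567.35
Buyer bears: destination terminal 473.04 + duty 16567.35 = 17040.39
Landed cost = invoice 128261.28 + 17040.39 = 145301.67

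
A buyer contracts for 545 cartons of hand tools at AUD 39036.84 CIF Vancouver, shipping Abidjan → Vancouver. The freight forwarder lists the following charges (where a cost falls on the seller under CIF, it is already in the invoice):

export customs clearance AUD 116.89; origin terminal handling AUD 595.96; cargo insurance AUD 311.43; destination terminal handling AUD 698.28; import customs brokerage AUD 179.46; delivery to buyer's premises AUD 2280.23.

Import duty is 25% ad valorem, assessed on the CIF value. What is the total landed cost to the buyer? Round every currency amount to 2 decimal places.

Total landed cost: AUD 51954.02

CIF: the seller pays costs through ocean freight and marine insurance to the destination port.
Already in the invoice (seller's account under CIF): export clearance, origin terminal, insurance — exclude.
The CIF price already equals the CIF value: 39036.84
Import duty = 39036.84 × 25% = 9759.21
Buyer bears: destination terminal 698.28 + brokerage 179.46 + delivery 2280.23 + duty 9759.21 = 12917.18
Landed cost = invoice 39036.84 + 12917.18 = 51954.02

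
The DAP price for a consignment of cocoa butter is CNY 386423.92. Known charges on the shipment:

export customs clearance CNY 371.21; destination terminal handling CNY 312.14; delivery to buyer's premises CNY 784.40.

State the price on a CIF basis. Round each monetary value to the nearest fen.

Not relevant to the conversion: export clearance — on the seller under both DAP and CIF; already in the DAP price and stays in the CIF price.
From DAP to CIF, the seller no longer bears: destination terminal, delivery.
CIF price = 386423.92 − 312.14 − 784.40 = 385327.38

CIF price: CNY 385327.38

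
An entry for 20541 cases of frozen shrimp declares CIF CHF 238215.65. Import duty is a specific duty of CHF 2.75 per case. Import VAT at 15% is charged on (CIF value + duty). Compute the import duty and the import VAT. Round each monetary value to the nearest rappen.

Import duty: CHF 56487.75; import VAT: CHF 44205.51

Import duty = 20541 × 2.75 = 56487.75
VAT base = CIF + duty = 238215.65 + 56487.75 = 294703.40
Import VAT = 294703.40 × 15% = 44205.51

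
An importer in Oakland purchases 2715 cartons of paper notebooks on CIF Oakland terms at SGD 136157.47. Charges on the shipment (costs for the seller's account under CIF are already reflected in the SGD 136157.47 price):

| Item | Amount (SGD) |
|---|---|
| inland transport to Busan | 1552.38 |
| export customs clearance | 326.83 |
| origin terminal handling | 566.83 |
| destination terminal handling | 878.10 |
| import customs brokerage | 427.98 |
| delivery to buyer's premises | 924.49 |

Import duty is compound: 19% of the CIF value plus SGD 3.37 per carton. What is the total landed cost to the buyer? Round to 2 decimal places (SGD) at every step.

CIF: the seller pays costs through ocean freight and marine insurance to the destination port.
Already in the invoice (seller's account under CIF): inland to port, export clearance, origin terminal — exclude.
The CIF price already equals the CIF value: 136157.47
Ad valorem component: 136157.47 × 19% = 25869.92
Specific component: 2715 × 3.37 = 9149.55
Import duty = 25869.92 + 9149.55 = 35019.47
Buyer bears: destination terminal 878.10 + brokerage 427.98 + delivery 924.49 + duty 35019.47 = 37250.04
Landed cost = invoice 136157.47 + 37250.04 = 173407.51

Total landed cost: SGD 173407.51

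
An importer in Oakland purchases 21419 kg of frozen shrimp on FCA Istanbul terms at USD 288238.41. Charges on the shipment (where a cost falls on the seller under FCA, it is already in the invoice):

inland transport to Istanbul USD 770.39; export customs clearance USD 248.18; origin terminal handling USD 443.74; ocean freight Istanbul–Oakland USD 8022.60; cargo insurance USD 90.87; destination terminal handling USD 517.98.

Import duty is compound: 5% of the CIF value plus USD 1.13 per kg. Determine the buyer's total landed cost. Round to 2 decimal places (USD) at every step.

FCA: the seller delivers export-cleared goods to the carrier; the buyer bears costs from that point.
Already in the invoice (seller's account under FCA): inland to port, export clearance — exclude.
CIF value = FCA price + origin terminal + freight + insurance = 288238.41 + 443.74 + 8022.60 + 90.87 = 296795.62
Ad valorem component: 296795.62 × 5% = 14839.78
Specific component: 21419 × 1.13 = 24203.47
Import duty = 14839.78 + 24203.47 = 39043.25
Buyer bears: origin terminal 443.74 + freight 8022.60 + insurance 90.87 + destination terminal 517.98 + duty 39043.25 = 48118.44
Landed cost = invoice 288238.41 + 48118.44 = 336356.85

Total landed cost: USD 336356.85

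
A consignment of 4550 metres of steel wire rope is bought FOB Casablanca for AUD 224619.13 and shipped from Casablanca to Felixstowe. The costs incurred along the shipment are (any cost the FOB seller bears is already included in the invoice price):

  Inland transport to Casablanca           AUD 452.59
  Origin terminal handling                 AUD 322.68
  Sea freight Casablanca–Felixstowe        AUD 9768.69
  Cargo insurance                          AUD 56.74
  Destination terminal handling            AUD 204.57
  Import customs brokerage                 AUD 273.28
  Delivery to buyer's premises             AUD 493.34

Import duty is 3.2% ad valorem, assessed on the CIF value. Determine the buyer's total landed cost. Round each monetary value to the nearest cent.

FOB: the seller bears costs until goods are on board at the origin port; the buyer bears freight, insurance and all costs thereafter.
Already in the invoice (seller's account under FOB): inland to port, origin terminal — exclude.
CIF value = FOB price + freight + insurance = 224619.13 + 9768.69 + 56.74 = 234444.56
Import duty = 234444.56 × 3.2% = 7502.23
Buyer bears: freight 9768.69 + insurance 56.74 + destination terminal 204.57 + brokerage 273.28 + delivery 493.34 + duty 7502.23 = 18298.85
Landed cost = invoice 224619.13 + 18298.85 = 242917.98

Total landed cost: AUD 242917.98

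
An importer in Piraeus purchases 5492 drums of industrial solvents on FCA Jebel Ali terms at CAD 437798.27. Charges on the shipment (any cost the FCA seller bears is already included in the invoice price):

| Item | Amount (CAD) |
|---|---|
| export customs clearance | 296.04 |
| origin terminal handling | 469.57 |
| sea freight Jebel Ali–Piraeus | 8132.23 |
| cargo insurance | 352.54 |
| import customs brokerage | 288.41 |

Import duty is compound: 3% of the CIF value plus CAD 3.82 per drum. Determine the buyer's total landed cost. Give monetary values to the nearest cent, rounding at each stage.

Total landed cost: CAD 481423.04

FCA: the seller delivers export-cleared goods to the carrier; the buyer bears costs from that point.
Already in the invoice (seller's account under FCA): export clearance — exclude.
CIF value = FCA price + origin terminal + freight + insurance = 437798.27 + 469.57 + 8132.23 + 352.54 = 446752.61
Ad valorem component: 446752.61 × 3% = 13402.58
Specific component: 5492 × 3.82 = 20979.44
Import duty = 13402.58 + 20979.44 = 34382.02
Buyer bears: origin terminal 469.57 + freight 8132.23 + insurance 352.54 + brokerage 288.41 + duty 34382.02 = 43624.77
Landed cost = invoice 437798.27 + 43624.77 = 481423.04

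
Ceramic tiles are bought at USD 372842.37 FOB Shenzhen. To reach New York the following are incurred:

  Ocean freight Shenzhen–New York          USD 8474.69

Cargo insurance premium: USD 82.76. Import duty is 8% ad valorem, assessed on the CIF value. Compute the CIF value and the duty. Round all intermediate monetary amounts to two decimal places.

CIF = FOB price + freight + insurance
CIF = 372842.37 + 8474.69 + 82.76 = 381399.82
Import duty = 381399.82 × 8% = 30511.99

CIF value: USD 381399.82; import duty: USD 30511.99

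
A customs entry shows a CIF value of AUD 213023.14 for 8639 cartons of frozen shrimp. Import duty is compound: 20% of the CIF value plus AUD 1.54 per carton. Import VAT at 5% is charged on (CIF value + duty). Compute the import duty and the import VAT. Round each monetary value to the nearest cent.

Ad valorem component: 213023.14 × 20% = 42604.63
Specific component: 8639 × 1.54 = 13304.06
Import duty = 42604.63 + 13304.06 = 55908.69
VAT base = CIF + duty = 213023.14 + 55908.69 = 268931.83
Import VAT = 268931.83 × 5% = 13446.59

Import duty: AUD 55908.69; import VAT: AUD 13446.59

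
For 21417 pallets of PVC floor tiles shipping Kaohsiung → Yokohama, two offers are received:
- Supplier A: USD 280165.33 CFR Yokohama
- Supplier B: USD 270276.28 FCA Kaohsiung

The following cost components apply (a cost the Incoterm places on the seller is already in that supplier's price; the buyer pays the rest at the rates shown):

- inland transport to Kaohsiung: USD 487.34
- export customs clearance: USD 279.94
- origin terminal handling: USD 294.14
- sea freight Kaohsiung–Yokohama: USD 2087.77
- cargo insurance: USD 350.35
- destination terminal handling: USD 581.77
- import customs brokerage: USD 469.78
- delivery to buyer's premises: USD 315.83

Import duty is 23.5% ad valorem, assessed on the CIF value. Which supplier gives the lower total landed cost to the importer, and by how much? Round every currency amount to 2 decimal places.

Supplier A (CFR):
CIF value = CFR price + insurance = 280165.33 + 350.35 = 280515.68
Import duty = 280515.68 × 23.5% = 65921.18
Buyer bears (A): 350.35 + 581.77 + 469.78 + 315.83 = 1717.73
Landed cost (A) = invoice 280165.33 + 1717.73 + duty 65921.18 = 347804.24
Supplier B (FCA):
CIF value = FCA price + origin terminal + freight + insurance = 270276.28 + 294.14 + 2087.77 + 350.35 = 273008.54
Import duty = 273008.54 × 23.5% = 64157.01
Buyer bears (B): 294.14 + 2087.77 + 350.35 + 581.77 + 469.78 + 315.83 = 4099.64
Landed cost (B) = invoice 270276.28 + 4099.64 + duty 64157.01 = 338532.93
Difference = |347804.24 − 338532.93| = 9271.31

Supplier B is cheaper by USD 9271.31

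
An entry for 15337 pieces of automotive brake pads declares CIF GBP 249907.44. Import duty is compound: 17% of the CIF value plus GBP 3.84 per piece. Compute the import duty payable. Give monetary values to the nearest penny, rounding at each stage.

Ad valorem component: 249907.44 × 17% = 42484.26
Specific component: 15337 × 3.84 = 58894.08
Import duty = 42484.26 + 58894.08 = 101378.34

Import duty: GBP 101378.34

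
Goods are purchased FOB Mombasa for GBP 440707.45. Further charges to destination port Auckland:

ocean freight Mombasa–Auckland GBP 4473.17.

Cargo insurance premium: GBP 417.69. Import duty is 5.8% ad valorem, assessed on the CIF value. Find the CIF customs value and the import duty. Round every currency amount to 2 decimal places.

CIF value: GBP 445598.31; import duty: GBP 25844.70

CIF = FOB price + freight + insurance
CIF = 440707.45 + 4473.17 + 417.69 = 445598.31
Import duty = 445598.31 × 5.8% = 25844.70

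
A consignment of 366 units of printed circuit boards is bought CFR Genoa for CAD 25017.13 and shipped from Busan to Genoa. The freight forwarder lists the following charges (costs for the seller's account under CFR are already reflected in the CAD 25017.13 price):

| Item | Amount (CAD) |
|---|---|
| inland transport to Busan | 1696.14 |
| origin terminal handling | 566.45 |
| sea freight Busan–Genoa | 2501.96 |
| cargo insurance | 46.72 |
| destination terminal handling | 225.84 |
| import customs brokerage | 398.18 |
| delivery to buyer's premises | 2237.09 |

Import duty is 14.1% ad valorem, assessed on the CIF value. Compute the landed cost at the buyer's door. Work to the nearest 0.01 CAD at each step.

CFR: the seller pays costs through ocean freight to the destination port, but not insurance.
Already in the invoice (seller's account under CFR): inland to port, origin terminal, freight — exclude.
CIF value = CFR price + insurance = 25017.13 + 46.72 = 25063.85
Import duty = 25063.85 × 14.1% = 3534.00
Buyer bears: insurance 46.72 + destination terminal 225.84 + brokerage 398.18 + delivery 2237.09 + duty 3534.00 = 6441.83
Landed cost = invoice 25017.13 + 6441.83 = 31458.96

Total landed cost: CAD 31458.96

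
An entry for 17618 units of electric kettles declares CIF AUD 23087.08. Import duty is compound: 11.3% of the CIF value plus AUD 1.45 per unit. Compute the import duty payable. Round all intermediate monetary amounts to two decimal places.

Ad valorem component: 23087.08 × 11.3% = 2608.84
Specific component: 17618 × 1.45 = 25546.10
Import duty = 2608.84 + 25546.10 = 28154.94

Import duty: AUD 28154.94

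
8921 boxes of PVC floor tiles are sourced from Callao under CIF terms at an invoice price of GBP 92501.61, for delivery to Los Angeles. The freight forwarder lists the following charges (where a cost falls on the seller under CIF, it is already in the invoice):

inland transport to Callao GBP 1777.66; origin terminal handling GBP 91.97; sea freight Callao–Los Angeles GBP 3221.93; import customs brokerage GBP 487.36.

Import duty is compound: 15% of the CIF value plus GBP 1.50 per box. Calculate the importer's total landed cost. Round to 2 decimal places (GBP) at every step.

Total landed cost: GBP 120245.71

CIF: the seller pays costs through ocean freight and marine insurance to the destination port.
Already in the invoice (seller's account under CIF): inland to port, origin terminal, freight — exclude.
The CIF price already equals the CIF value: 92501.61
Ad valorem component: 92501.61 × 15% = 13875.24
Specific component: 8921 × 1.50 = 13381.50
Import duty = 13875.24 + 13381.50 = 27256.74
Buyer bears: brokerage 487.36 + duty 27256.74 = 27744.10
Landed cost = invoice 92501.61 + 27744.10 = 120245.71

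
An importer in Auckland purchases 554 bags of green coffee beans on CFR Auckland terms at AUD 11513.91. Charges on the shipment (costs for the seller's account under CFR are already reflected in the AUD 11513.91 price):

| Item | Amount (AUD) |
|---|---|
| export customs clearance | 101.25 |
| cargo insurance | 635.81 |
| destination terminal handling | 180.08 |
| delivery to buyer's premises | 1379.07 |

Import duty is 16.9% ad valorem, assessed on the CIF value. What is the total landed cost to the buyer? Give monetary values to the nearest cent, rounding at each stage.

CFR: the seller pays costs through ocean freight to the destination port, but not insurance.
Already in the invoice (seller's account under CFR): export clearance — exclude.
CIF value = CFR price + insurance = 11513.91 + 635.81 = 12149.72
Import duty = 12149.72 × 16.9% = 2053.30
Buyer bears: insurance 635.81 + destination terminal 180.08 + delivery 1379.07 + duty 2053.30 = 4248.26
Landed cost = invoice 11513.91 + 4248.26 = 15762.17

Total landed cost: AUD 15762.17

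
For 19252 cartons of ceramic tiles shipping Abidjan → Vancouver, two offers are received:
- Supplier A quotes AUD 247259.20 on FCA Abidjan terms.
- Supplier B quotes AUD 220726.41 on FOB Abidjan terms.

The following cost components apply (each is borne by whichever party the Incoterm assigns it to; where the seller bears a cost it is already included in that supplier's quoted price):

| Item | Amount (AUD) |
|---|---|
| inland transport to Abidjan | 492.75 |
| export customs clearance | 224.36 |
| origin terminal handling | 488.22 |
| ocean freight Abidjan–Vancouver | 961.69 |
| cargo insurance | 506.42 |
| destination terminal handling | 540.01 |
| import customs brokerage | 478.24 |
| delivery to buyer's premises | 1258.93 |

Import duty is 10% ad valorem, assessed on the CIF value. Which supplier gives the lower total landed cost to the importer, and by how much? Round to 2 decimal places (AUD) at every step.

Supplier B is cheaper by AUD 29723.11

Supplier A (FCA):
CIF value = FCA price + origin terminal + freight + insurance = 247259.20 + 488.22 + 961.69 + 506.42 = 249215.53
Import duty = 249215.53 × 10% = 24921.55
Buyer bears (A): 488.22 + 961.69 + 506.42 + 540.01 + 478.24 + 1258.93 = 4233.51
Landed cost (A) = invoice 247259.20 + 4233.51 + duty 24921.55 = 276414.26
Supplier B (FOB):
CIF value = FOB price + freight + insurance = 220726.41 + 961.69 + 506.42 = 222194.52
Import duty = 222194.52 × 10% = 22219.45
Buyer bears (B): 961.69 + 506.42 + 540.01 + 478.24 + 1258.93 = 3745.29
Landed cost (B) = invoice 220726.41 + 3745.29 + duty 22219.45 = 246691.15
Difference = |276414.26 − 246691.15| = 29723.11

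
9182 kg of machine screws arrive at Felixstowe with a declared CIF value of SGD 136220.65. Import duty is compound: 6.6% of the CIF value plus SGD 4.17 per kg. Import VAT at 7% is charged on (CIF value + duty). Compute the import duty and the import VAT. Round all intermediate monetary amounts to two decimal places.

Ad valorem component: 136220.65 × 6.6% = 8990.56
Specific component: 9182 × 4.17 = 38288.94
Import duty = 8990.56 + 38288.94 = 47279.50
VAT base = CIF + duty = 136220.65 + 47279.50 = 183500.15
Import VAT = 183500.15 × 7% = 12845.01

Import duty: SGD 47279.50; import VAT: SGD 12845.01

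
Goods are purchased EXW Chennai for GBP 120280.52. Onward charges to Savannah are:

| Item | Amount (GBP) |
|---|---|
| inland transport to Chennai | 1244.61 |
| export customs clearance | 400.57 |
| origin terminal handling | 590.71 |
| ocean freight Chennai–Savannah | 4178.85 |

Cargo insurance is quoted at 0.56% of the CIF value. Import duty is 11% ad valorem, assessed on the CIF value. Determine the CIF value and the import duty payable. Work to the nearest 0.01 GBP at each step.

Let C be the CIF value. C = EXW price + pre-shipment costs + freight + 0.56% × C
C − 0.56% × C = 120280.52 + 1244.61 + 400.57 + 590.71 + 4178.85
0.9944 × C = 126695.26
C = 126695.26 / 0.9944 = 127408.75
Insurance premium = 0.56% × 127408.75 = 713.49
Import duty = 127408.75 × 11% = 14014.96

CIF value: GBP 127408.75; import duty: GBP 14014.96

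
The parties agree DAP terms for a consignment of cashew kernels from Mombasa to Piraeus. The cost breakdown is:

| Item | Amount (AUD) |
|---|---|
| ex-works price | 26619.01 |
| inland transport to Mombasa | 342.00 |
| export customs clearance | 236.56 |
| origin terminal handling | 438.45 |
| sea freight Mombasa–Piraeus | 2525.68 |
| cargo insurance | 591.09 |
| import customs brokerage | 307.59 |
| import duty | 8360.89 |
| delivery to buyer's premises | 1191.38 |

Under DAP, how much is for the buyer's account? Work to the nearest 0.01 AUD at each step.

DAP: the seller bears all costs to the named destination except import duty and clearance.
Seller's account: goods 26619.01 + inland to port 342.00 + export clearance 236.56 + origin terminal 438.45 + freight 2525.68 + insurance 591.09 + delivery 1191.38 = 31944.17
Buyer's account: brokerage 307.59 + duty 8360.89 = 8668.48

Buyer's account: AUD 8668.48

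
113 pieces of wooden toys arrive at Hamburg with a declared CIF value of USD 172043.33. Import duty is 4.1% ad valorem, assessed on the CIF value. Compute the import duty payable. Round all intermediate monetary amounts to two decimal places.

Import duty = 172043.33 × 4.1% = 7053.78

Import duty: USD 7053.78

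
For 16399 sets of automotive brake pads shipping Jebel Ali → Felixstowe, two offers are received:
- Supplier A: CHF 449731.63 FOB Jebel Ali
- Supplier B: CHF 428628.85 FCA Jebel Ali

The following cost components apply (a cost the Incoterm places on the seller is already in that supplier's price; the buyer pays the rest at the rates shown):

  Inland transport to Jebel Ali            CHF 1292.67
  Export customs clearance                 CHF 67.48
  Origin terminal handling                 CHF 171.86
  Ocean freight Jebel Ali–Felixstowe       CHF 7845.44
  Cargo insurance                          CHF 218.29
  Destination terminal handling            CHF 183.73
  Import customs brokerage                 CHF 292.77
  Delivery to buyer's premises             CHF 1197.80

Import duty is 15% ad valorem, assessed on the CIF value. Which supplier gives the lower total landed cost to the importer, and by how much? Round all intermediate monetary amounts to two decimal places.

Supplier B is cheaper by CHF 24070.55

Supplier A (FOB):
CIF value = FOB price + freight + insurance = 449731.63 + 7845.44 + 218.29 = 457795.36
Import duty = 457795.36 × 15% = 68669.30
Buyer bears (A): 7845.44 + 218.29 + 183.73 + 292.77 + 1197.80 = 9738.03
Landed cost (A) = invoice 449731.63 + 9738.03 + duty 68669.30 = 528138.96
Supplier B (FCA):
CIF value = FCA price + origin terminal + freight + insurance = 428628.85 + 171.86 + 7845.44 + 218.29 = 436864.44
Import duty = 436864.44 × 15% = 65529.67
Buyer bears (B): 171.86 + 7845.44 + 218.29 + 183.73 + 292.77 + 1197.80 = 9909.89
Landed cost (B) = invoice 428628.85 + 9909.89 + duty 65529.67 = 504068.41
Difference = |528138.96 − 504068.41| = 24070.55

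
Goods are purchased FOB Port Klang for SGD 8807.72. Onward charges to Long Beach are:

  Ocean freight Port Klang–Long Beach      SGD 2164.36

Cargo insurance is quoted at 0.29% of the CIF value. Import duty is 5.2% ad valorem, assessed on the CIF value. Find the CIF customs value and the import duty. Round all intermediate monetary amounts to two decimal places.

CIF value: SGD 11003.99; import duty: SGD 572.21

Let C be the CIF value. C = FOB price + freight + 0.29% × C
C − 0.29% × C = 8807.72 + 2164.36
0.9971 × C = 10972.08
C = 10972.08 / 0.9971 = 11003.99
Insurance premium = 0.29% × 11003.99 = 31.91
Import duty = 11003.99 × 5.2% = 572.21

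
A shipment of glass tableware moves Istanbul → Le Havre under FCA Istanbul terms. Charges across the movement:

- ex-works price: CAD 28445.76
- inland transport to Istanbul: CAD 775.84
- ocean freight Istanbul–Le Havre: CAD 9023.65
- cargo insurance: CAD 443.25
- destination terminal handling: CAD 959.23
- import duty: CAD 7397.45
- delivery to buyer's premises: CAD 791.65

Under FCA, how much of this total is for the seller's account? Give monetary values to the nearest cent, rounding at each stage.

FCA: the seller delivers export-cleared goods to the carrier; the buyer bears costs from that point.
Seller's account: goods 28445.76 + inland to port 775.84 = 29221.60
Buyer's account: freight 9023.65 + insurance 443.25 + destination terminal 959.23 + duty 7397.45 + delivery 791.65 = 18615.23

Seller's account: CAD 29221.60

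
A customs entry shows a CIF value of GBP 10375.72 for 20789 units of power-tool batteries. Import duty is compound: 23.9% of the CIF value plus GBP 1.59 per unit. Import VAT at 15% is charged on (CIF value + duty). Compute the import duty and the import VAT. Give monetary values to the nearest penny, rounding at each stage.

Import duty: GBP 35534.31; import VAT: GBP 6886.50

Ad valorem component: 10375.72 × 23.9% = 2479.80
Specific component: 20789 × 1.59 = 33054.51
Import duty = 2479.80 + 33054.51 = 35534.31
VAT base = CIF + duty = 10375.72 + 35534.31 = 45910.03
Import VAT = 45910.03 × 15% = 6886.50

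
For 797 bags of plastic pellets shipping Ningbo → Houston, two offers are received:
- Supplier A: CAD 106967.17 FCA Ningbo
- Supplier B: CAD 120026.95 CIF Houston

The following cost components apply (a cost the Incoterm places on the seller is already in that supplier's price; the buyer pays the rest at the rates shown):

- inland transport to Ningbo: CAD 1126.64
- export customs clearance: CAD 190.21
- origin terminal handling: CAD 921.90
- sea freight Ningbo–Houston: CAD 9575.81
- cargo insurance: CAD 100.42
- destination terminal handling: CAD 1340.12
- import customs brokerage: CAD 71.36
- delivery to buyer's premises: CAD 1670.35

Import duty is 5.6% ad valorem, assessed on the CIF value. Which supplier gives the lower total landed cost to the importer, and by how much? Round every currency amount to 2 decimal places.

Supplier A (FCA):
CIF value = FCA price + origin terminal + freight + insurance = 106967.17 + 921.90 + 9575.81 + 100.42 = 117565.30
Import duty = 117565.30 × 5.6% = 6583.66
Buyer bears (A): 921.90 + 9575.81 + 100.42 + 1340.12 + 71.36 + 1670.35 = 13679.96
Landed cost (A) = invoice 106967.17 + 13679.96 + duty 6583.66 = 127230.79
Supplier B (CIF):
The CIF price already equals the CIF value: 120026.95
Import duty = 120026.95 × 5.6% = 6721.51
Buyer bears (B): 1340.12 + 71.36 + 1670.35 = 3081.83
Landed cost (B) = invoice 120026.95 + 3081.83 + duty 6721.51 = 129830.29
Difference = |127230.79 − 129830.29| = 2599.50

Supplier A is cheaper by CAD 2599.50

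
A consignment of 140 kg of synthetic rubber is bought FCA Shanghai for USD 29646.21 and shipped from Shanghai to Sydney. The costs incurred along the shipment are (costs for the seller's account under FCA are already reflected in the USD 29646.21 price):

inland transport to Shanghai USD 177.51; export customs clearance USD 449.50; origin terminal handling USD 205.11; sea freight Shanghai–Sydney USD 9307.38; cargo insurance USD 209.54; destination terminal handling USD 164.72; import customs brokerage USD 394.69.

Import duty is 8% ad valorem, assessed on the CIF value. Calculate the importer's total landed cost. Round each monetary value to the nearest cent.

FCA: the seller delivers export-cleared goods to the carrier; the buyer bears costs from that point.
Already in the invoice (seller's account under FCA): inland to port, export clearance — exclude.
CIF value = FCA price + origin terminal + freight + insurance = 29646.21 + 205.11 + 9307.38 + 209.54 = 39368.24
Import duty = 39368.24 × 8% = 3149.46
Buyer bears: origin terminal 205.11 + freight 9307.38 + insurance 209.54 + destination terminal 164.72 + brokerage 394.69 + duty 3149.46 = 13430.90
Landed cost = invoice 29646.21 + 13430.90 = 43077.11

Total landed cost: USD 43077.11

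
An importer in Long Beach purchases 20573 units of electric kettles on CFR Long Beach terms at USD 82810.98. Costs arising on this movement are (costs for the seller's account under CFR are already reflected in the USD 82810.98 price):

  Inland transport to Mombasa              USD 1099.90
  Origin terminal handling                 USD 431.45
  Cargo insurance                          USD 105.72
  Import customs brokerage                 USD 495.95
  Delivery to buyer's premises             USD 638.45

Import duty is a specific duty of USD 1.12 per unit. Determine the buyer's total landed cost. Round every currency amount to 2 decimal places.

Total landed cost: USD 107092.86

CFR: the seller pays costs through ocean freight to the destination port, but not insurance.
Already in the invoice (seller's account under CFR): inland to port, origin terminal — exclude.
CIF value = CFR price + insurance = 82810.98 + 105.72 = 82916.70
Import duty = 20573 × 1.12 = 23041.76
Buyer bears: insurance 105.72 + brokerage 495.95 + delivery 638.45 + duty 23041.76 = 24281.88
Landed cost = invoice 82810.98 + 24281.88 = 107092.86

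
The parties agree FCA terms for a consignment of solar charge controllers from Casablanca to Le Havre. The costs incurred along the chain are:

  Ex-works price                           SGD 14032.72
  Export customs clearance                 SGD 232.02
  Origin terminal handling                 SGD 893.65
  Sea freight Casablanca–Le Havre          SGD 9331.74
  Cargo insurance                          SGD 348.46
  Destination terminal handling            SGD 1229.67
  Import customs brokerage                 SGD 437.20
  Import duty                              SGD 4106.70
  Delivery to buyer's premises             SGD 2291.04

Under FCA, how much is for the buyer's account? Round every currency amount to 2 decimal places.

Buyer's account: SGD 18638.46

FCA: the seller delivers export-cleared goods to the carrier; the buyer bears costs from that point.
Seller's account: goods 14032.72 + export clearance 232.02 = 14264.74
Buyer's account: origin terminal 893.65 + freight 9331.74 + insurance 348.46 + destination terminal 1229.67 + brokerage 437.20 + duty 4106.70 + delivery 2291.04 = 18638.46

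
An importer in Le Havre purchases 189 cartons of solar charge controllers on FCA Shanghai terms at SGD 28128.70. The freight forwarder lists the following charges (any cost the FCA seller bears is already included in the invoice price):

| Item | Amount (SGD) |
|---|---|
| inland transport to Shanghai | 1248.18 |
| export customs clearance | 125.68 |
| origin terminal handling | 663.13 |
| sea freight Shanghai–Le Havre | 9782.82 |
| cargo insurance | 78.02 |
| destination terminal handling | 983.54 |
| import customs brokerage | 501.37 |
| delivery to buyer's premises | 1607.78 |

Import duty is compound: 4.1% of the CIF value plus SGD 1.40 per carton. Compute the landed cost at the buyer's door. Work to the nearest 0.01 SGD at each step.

FCA: the seller delivers export-cleared goods to the carrier; the buyer bears costs from that point.
Already in the invoice (seller's account under FCA): inland to port, export clearance — exclude.
CIF value = FCA price + origin terminal + freight + insurance = 28128.70 + 663.13 + 9782.82 + 78.02 = 38652.67
Ad valorem component: 38652.67 × 4.1% = 1584.76
Specific component: 189 × 1.40 = 264.60
Import duty = 1584.76 + 264.60 = 1849.36
Buyer bears: origin terminal 663.13 + freight 9782.82 + insurance 78.02 + destination terminal 983.54 + brokerage 501.37 + delivery 1607.78 + duty 1849.36 = 15466.02
Landed cost = invoice 28128.70 + 15466.02 = 43594.72

Total landed cost: SGD 43594.72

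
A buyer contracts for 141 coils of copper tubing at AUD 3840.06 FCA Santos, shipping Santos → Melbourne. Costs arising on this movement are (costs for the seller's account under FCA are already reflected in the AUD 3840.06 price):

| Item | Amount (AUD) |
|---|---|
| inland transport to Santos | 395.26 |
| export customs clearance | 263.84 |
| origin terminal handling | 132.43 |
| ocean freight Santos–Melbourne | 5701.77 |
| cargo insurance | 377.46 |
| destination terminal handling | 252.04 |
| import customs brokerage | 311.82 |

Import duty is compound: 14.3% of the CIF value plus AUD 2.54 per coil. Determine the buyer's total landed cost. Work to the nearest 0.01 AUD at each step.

Total landed cost: AUD 12411.12

FCA: the seller delivers export-cleared goods to the carrier; the buyer bears costs from that point.
Already in the invoice (seller's account under FCA): inland to port, export clearance — exclude.
CIF value = FCA price + origin terminal + freight + insurance = 3840.06 + 132.43 + 5701.77 + 377.46 = 10051.72
Ad valorem component: 10051.72 × 14.3% = 1437.40
Specific component: 141 × 2.54 = 358.14
Import duty = 1437.40 + 358.14 = 1795.54
Buyer bears: origin terminal 132.43 + freight 5701.77 + insurance 377.46 + destination terminal 252.04 + brokerage 311.82 + duty 1795.54 = 8571.06
Landed cost = invoice 3840.06 + 8571.06 = 12411.12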